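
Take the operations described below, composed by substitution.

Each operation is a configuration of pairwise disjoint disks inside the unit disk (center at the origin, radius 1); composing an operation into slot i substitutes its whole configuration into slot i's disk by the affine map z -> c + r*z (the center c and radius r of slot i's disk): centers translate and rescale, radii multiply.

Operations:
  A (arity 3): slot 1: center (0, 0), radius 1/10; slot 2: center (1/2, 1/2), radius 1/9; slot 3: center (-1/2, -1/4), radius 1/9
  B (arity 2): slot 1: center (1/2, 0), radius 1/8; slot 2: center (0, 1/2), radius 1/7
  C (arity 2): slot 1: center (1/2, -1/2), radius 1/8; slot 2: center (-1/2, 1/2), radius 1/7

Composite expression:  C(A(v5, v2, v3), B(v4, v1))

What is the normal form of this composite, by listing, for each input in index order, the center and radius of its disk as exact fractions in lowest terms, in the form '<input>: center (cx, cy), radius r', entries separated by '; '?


Each v-disk chains the slot maps above it in C; radii multiply.
for v5, the 2-step affine chain lands on center (1/2, -1/2), radius 1/80
for v2, the 2-step affine chain lands on center (9/16, -7/16), radius 1/72
for v3, the 2-step affine chain lands on center (7/16, -17/32), radius 1/72
for v4, the 2-step affine chain lands on center (-3/7, 1/2), radius 1/56
for v1, the 2-step affine chain lands on center (-1/2, 4/7), radius 1/49

v1: center (-1/2, 4/7), radius 1/49; v2: center (9/16, -7/16), radius 1/72; v3: center (7/16, -17/32), radius 1/72; v4: center (-3/7, 1/2), radius 1/56; v5: center (1/2, -1/2), radius 1/80


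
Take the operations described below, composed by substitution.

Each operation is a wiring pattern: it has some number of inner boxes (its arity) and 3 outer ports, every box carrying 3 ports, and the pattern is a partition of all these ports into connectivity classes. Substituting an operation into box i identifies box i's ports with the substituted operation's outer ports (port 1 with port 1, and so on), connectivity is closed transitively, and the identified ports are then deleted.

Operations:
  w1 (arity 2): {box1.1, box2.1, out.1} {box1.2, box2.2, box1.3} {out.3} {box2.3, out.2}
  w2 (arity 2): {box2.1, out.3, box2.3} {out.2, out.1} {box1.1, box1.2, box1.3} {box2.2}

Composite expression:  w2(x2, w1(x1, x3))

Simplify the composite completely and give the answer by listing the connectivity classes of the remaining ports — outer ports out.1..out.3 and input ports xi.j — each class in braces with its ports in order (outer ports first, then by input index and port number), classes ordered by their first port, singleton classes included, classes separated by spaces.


{out.1, out.2} {out.3, x1.1, x3.1} {x1.2, x1.3, x3.2} {x2.1, x2.2, x2.3} {x3.3}

Substituting into w2 glues patterns; closure does the rest.
w1 over (x1, x3) gives {out.1, x1.1, x3.1} {out.2, x3.3} {out.3} {x1.2, x1.3, x3.2}, out.j being that stage's outer ports
w2 over (x2, x1, x3) gives {out.1, out.2} {out.3, x1.1, x3.1} {x1.2, x1.3, x3.2} {x2.1, x2.2, x2.3} {x3.3}, out.j being that stage's outer ports


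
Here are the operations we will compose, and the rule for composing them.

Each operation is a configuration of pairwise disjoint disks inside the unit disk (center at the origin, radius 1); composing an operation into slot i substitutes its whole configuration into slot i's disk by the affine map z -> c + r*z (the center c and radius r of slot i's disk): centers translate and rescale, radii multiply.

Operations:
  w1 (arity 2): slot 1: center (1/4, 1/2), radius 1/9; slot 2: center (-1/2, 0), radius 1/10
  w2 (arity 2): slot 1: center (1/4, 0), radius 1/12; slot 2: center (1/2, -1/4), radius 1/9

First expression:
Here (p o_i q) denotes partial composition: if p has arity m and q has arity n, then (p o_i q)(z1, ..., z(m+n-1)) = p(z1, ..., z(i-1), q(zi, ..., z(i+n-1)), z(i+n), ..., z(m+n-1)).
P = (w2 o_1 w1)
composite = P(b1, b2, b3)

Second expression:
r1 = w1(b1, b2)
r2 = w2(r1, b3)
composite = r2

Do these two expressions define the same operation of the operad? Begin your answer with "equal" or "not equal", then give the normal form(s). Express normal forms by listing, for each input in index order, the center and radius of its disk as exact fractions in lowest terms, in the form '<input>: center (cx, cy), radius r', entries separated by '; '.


equal; both compose to b1: center (13/48, 1/24), radius 1/108; b2: center (5/24, 0), radius 1/120; b3: center (1/2, -1/4), radius 1/9

The first expression, normalized: b1: center (13/48, 1/24), radius 1/108; b2: center (5/24, 0), radius 1/120; b3: center (1/2, -1/4), radius 1/9
The second expression, normalized: b1: center (13/48, 1/24), radius 1/108; b2: center (5/24, 0), radius 1/120; b3: center (1/2, -1/4), radius 1/9
Identical normal forms: equal.


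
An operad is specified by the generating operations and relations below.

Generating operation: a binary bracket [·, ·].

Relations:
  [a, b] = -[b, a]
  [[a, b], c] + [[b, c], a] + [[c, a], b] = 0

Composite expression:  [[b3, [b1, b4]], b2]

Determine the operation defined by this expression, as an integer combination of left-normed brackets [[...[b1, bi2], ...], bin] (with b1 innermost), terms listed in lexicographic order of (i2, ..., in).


-[[[b1, b4], b3], b2]


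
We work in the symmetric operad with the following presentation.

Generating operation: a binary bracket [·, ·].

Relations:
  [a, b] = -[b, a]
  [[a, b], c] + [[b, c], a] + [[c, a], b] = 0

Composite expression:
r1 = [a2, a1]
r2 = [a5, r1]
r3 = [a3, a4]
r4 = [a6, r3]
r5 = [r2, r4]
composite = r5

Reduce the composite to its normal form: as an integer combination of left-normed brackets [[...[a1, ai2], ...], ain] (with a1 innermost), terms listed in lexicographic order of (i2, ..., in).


Left-normed coefficients sit on the a1-initial expansion words.
Composite bracket: [[a5, [a2, a1]], [a6, [a3, a4]]]
Each bracket splits as ab - ba, giving 32 signed words (2^5 = 32).
The a1-initial words carry the normal form:
  from a1a2a5a3a4a6, sign -1: term -[[[[[a1, a2], a5], a3], a4], a6]
  from a1a2a5a4a3a6, sign +1: term +[[[[[a1, a2], a5], a4], a3], a6]
  from a1a2a5a6a3a4, sign +1: term +[[[[[a1, a2], a5], a6], a3], a4]
  from a1a2a5a6a4a3, sign -1: term -[[[[[a1, a2], a5], a6], a4], a3]

-[[[[[a1, a2], a5], a3], a4], a6] + [[[[[a1, a2], a5], a4], a3], a6] + [[[[[a1, a2], a5], a6], a3], a4] - [[[[[a1, a2], a5], a6], a4], a3]


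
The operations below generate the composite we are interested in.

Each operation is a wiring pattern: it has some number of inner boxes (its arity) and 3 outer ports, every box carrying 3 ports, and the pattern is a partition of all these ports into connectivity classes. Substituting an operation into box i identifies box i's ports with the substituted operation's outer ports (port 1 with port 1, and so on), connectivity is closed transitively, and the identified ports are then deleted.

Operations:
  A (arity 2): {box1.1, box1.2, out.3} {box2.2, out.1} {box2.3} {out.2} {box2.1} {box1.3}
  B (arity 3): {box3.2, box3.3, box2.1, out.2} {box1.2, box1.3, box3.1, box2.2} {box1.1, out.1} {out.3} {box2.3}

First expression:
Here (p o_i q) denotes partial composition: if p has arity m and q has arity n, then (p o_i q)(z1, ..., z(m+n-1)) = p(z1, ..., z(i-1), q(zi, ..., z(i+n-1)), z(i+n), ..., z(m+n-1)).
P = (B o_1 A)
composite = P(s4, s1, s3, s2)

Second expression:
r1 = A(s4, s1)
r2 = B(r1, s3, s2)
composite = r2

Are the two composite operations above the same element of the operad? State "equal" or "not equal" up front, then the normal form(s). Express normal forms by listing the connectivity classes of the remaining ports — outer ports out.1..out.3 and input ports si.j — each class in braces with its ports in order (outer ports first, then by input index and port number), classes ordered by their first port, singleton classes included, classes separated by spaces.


equal: each reduces to {out.1, s1.2} {out.2, s2.2, s2.3, s3.1} {out.3} {s1.1} {s1.3} {s2.1, s3.2, s4.1, s4.2} {s3.3} {s4.3}

The first expression reduces to {out.1, s1.2} {out.2, s2.2, s2.3, s3.1} {out.3} {s1.1} {s1.3} {s2.1, s3.2, s4.1, s4.2} {s3.3} {s4.3}
The second expression reduces to {out.1, s1.2} {out.2, s2.2, s2.3, s3.1} {out.3} {s1.1} {s1.3} {s2.1, s3.2, s4.1, s4.2} {s3.3} {s4.3}
The normal forms match — equal.


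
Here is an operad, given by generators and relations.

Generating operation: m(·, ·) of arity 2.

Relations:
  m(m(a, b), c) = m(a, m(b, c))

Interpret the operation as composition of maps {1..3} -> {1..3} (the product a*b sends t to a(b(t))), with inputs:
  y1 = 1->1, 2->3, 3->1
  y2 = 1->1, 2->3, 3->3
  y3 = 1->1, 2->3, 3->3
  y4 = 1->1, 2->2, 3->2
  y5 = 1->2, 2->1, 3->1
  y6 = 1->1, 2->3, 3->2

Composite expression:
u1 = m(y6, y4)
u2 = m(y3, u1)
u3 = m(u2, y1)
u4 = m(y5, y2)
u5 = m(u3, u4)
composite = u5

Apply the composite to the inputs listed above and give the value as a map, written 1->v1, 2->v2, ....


1->3, 2->1, 3->1

m(y6, y4) = 1->1, 2->3, 3->3
m(y3, m(y6, y4)) = 1->1, 2->3, 3->3
m(m(y3, m(y6, y4)), y1) = 1->1, 2->3, 3->1
m(y5, y2) = 1->2, 2->1, 3->1
m(m(m(y3, m(y6, y4)), y1), m(y5, y2)) = 1->3, 2->1, 3->1


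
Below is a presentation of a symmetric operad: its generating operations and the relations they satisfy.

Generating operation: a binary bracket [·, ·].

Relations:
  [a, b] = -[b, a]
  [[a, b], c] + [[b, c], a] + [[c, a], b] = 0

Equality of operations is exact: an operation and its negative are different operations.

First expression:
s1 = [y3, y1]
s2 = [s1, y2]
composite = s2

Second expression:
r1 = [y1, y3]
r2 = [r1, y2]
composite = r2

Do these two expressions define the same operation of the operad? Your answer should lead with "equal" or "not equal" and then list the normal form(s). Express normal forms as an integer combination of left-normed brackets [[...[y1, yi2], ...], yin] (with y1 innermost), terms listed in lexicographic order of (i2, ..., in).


not equal; first: -[[y1, y3], y2]; second: [[y1, y3], y2]

Reducing the first expression gives -[[y1, y3], y2]
Reducing the second expression gives [[y1, y3], y2]
Different reductions; not equal.


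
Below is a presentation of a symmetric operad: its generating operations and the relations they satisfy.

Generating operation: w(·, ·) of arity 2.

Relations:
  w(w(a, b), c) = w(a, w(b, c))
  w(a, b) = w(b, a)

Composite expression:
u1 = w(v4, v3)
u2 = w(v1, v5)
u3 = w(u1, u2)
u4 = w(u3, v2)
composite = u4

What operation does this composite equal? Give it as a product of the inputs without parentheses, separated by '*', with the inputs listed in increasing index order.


With w associative and commutative, the v-input set is all that matters.
w(v4, v3) flattens to v4 * v3
w(v1, v5) flattens to v1 * v5
w(w(v4, v3), w(v1, v5)) flattens to v4 * v3 * v1 * v5
w(w(w(v4, v3), w(v1, v5)), v2) flattens to v4 * v3 * v1 * v5 * v2
sorting the factors by input index: v1 * v2 * v3 * v4 * v5

v1 * v2 * v3 * v4 * v5


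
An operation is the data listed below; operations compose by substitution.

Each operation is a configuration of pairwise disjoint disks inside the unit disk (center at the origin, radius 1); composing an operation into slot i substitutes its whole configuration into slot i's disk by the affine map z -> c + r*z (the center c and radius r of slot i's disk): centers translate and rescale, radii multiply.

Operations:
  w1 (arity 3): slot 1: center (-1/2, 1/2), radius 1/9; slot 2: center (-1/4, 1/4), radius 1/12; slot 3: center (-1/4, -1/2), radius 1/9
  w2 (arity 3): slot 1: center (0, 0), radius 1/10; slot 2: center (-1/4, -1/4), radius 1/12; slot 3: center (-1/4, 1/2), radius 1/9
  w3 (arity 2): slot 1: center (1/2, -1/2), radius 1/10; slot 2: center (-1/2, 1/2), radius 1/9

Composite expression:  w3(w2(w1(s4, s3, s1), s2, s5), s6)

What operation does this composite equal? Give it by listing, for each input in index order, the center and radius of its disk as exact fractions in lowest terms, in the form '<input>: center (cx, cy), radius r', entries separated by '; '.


s1: center (199/400, -101/200), radius 1/900; s2: center (19/40, -21/40), radius 1/120; s3: center (199/400, -199/400), radius 1/1200; s4: center (99/200, -99/200), radius 1/900; s5: center (19/40, -9/20), radius 1/90; s6: center (-1/2, 1/2), radius 1/9

Only the slot chain above each s matters under w3; compose those maps.
input s4: applying the 3 nested substitutions gives center (99/200, -99/200), radius 1/900
input s3: applying the 3 nested substitutions gives center (199/400, -199/400), radius 1/1200
input s1: applying the 3 nested substitutions gives center (199/400, -101/200), radius 1/900
input s2: applying the 2 nested substitutions gives center (19/40, -21/40), radius 1/120
input s5: applying the 2 nested substitutions gives center (19/40, -9/20), radius 1/90
input s6: applying the 1 nested substitution gives center (-1/2, 1/2), radius 1/9


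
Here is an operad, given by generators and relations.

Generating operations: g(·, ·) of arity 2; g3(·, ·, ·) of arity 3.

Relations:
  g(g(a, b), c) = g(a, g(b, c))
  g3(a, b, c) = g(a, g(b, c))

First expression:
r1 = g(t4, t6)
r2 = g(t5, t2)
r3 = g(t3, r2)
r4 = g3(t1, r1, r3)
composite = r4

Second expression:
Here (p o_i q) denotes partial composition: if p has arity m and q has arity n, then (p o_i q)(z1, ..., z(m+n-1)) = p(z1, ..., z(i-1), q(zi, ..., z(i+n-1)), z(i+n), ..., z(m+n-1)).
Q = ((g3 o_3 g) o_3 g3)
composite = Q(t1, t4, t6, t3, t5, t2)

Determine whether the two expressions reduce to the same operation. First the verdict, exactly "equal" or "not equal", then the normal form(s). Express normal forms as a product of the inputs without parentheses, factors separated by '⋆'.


equal; the common form is t1 ⋆ t4 ⋆ t6 ⋆ t3 ⋆ t5 ⋆ t2

The first expression, normalized: t1 ⋆ t4 ⋆ t6 ⋆ t3 ⋆ t5 ⋆ t2
The second expression, normalized: t1 ⋆ t4 ⋆ t6 ⋆ t3 ⋆ t5 ⋆ t2
Identical normal forms: equal.


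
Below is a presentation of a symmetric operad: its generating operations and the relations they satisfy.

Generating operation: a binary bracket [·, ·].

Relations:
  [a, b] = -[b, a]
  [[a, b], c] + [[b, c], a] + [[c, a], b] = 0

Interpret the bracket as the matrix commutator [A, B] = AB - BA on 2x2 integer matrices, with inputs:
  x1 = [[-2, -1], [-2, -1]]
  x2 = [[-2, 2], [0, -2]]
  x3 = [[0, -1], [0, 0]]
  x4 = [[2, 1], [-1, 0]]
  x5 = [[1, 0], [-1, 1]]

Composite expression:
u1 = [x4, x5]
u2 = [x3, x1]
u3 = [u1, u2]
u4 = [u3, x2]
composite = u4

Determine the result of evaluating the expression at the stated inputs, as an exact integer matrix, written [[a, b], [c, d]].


[[-16, 8], [0, 16]]

[x4, x5] = [[-1, 0], [2, 1]]
[x3, x1] = [[2, -1], [0, -2]]
[[x4, x5], [x3, x1]] = [[2, 2], [8, -2]]
[[[x4, x5], [x3, x1]], x2] = [[-16, 8], [0, 16]]


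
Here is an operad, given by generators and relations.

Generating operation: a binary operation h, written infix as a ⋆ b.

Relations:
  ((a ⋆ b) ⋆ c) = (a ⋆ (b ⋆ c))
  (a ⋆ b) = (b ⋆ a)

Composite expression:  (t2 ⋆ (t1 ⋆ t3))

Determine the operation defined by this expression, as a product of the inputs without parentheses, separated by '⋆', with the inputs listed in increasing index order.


t1 ⋆ t2 ⋆ t3

Reordering under h is free, so list the t-inputs canonically.
(t1 ⋆ t3) unparenthesizes to t1 ⋆ t3
(t2 ⋆ (t1 ⋆ t3)) unparenthesizes to t2 ⋆ t1 ⋆ t3
commutativity sorts the factors: t1 ⋆ t2 ⋆ t3


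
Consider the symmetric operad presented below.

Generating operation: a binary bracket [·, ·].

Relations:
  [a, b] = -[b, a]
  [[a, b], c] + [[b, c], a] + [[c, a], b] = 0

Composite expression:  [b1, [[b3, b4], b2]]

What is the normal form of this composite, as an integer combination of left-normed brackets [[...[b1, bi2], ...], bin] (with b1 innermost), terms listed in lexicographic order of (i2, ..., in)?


-[[[b1, b2], b3], b4] + [[[b1, b2], b4], b3] + [[[b1, b3], b4], b2] - [[[b1, b4], b3], b2]


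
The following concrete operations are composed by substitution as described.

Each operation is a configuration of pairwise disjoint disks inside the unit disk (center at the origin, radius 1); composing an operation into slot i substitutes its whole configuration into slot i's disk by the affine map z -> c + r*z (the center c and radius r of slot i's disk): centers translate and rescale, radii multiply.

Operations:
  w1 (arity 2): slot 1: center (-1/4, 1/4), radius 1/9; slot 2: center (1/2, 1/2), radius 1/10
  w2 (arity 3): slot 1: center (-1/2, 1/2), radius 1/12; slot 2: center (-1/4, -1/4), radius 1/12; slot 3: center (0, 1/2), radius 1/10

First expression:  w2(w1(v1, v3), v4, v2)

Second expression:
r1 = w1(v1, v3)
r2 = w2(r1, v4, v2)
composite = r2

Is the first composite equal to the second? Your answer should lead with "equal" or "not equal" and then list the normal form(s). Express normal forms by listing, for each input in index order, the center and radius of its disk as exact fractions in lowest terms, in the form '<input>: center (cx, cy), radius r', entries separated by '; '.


The first composite normalizes to v1: center (-25/48, 25/48), radius 1/108; v2: center (0, 1/2), radius 1/10; v3: center (-11/24, 13/24), radius 1/120; v4: center (-1/4, -1/4), radius 1/12
The second composite normalizes to v1: center (-25/48, 25/48), radius 1/108; v2: center (0, 1/2), radius 1/10; v3: center (-11/24, 13/24), radius 1/120; v4: center (-1/4, -1/4), radius 1/12
Identical normal forms: equal.

equal; both compose to v1: center (-25/48, 25/48), radius 1/108; v2: center (0, 1/2), radius 1/10; v3: center (-11/24, 13/24), radius 1/120; v4: center (-1/4, -1/4), radius 1/12


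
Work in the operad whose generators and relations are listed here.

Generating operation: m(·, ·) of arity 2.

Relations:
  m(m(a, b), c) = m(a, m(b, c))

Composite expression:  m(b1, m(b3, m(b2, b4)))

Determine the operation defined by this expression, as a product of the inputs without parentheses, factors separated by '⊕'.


b1 ⊕ b3 ⊕ b2 ⊕ b4

All parenthesizations of m agree; list the b-inputs left to right.
m(b2, b4) flattens to b2 ⊕ b4
m(b3, m(b2, b4)) flattens to b3 ⊕ b2 ⊕ b4
m(b1, m(b3, m(b2, b4))) flattens to b1 ⊕ b3 ⊕ b2 ⊕ b4


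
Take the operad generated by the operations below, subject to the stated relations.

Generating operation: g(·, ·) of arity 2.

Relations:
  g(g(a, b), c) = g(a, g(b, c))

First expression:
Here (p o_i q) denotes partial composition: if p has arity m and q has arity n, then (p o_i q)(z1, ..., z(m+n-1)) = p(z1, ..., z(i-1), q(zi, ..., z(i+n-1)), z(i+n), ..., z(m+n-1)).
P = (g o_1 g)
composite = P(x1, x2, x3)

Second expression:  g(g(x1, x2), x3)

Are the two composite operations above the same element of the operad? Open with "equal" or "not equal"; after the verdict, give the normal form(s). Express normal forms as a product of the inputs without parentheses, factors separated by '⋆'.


equal: each reduces to x1 ⋆ x2 ⋆ x3

Reducing the first expression gives x1 ⋆ x2 ⋆ x3
Reducing the second expression gives x1 ⋆ x2 ⋆ x3
The forms coincide; equal.


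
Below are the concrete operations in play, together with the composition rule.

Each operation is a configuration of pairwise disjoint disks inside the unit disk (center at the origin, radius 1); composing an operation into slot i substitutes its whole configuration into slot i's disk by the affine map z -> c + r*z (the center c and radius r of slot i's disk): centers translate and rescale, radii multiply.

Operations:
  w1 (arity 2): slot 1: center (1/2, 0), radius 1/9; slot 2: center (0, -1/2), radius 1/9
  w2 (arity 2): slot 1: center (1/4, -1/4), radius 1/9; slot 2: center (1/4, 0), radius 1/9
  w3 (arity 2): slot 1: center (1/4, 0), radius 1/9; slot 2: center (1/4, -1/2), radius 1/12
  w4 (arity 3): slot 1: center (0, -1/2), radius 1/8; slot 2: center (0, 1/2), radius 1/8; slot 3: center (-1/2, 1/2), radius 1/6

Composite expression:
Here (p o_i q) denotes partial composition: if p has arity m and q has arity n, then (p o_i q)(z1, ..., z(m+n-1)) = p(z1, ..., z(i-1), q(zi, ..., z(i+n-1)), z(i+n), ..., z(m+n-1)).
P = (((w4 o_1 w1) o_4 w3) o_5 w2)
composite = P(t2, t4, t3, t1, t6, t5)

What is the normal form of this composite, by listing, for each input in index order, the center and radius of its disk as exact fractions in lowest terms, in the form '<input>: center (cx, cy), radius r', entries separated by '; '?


t1: center (-11/24, 1/2), radius 1/54; t2: center (1/16, -1/2), radius 1/72; t3: center (0, 1/2), radius 1/8; t4: center (0, -9/16), radius 1/72; t5: center (-131/288, 5/12), radius 1/648; t6: center (-131/288, 119/288), radius 1/648


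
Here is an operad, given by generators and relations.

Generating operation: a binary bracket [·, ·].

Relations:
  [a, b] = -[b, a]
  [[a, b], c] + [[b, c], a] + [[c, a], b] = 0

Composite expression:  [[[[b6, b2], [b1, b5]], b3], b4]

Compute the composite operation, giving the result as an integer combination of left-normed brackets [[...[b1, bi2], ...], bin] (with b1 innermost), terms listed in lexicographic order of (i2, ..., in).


In the tensor algebra, words opening b1 carry the b1-anchored form.
Composite bracket: [[[[b6, b2], [b1, b5]], b3], b4]
Applying ab - ba throughout gives 32 signed words (2^5 = 32).
Words beginning with b1 determine it all:
  word b1b5b2b6b3b4 has sign +1, contributing +[[[[[b1, b5], b2], b6], b3], b4]
  word b1b5b6b2b3b4 has sign -1, contributing -[[[[[b1, b5], b6], b2], b3], b4]

[[[[[b1, b5], b2], b6], b3], b4] - [[[[[b1, b5], b6], b2], b3], b4]


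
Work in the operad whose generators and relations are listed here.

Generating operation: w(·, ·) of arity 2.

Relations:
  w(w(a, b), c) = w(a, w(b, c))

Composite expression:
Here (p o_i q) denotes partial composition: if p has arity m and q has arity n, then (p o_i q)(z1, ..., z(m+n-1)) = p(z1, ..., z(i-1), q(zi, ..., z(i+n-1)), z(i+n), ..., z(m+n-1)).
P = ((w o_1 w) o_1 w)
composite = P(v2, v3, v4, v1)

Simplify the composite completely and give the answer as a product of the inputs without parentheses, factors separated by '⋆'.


v2 ⋆ v3 ⋆ v4 ⋆ v1

Under associativity of w, the answer is the v's in reading order.
w(v2, v3) collapses to v2 ⋆ v3
w(w(v2, v3), v4) collapses to v2 ⋆ v3 ⋆ v4
w(w(w(v2, v3), v4), v1) collapses to v2 ⋆ v3 ⋆ v4 ⋆ v1


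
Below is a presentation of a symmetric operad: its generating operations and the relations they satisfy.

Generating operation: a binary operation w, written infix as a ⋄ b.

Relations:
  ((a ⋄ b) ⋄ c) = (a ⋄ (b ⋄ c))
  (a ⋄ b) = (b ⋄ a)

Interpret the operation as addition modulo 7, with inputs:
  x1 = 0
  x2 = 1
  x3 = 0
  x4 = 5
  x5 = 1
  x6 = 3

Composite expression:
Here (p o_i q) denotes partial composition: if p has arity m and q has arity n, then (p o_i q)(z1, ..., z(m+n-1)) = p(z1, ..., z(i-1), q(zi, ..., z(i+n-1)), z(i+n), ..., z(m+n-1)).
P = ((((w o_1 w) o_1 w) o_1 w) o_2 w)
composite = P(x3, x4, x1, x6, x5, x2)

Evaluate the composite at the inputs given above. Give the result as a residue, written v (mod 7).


(x4 ⋄ x1) = 5
(x3 ⋄ (x4 ⋄ x1)) = 5
((x3 ⋄ (x4 ⋄ x1)) ⋄ x6) = 1
(((x3 ⋄ (x4 ⋄ x1)) ⋄ x6) ⋄ x5) = 2
((((x3 ⋄ (x4 ⋄ x1)) ⋄ x6) ⋄ x5) ⋄ x2) = 3

3 (mod 7)


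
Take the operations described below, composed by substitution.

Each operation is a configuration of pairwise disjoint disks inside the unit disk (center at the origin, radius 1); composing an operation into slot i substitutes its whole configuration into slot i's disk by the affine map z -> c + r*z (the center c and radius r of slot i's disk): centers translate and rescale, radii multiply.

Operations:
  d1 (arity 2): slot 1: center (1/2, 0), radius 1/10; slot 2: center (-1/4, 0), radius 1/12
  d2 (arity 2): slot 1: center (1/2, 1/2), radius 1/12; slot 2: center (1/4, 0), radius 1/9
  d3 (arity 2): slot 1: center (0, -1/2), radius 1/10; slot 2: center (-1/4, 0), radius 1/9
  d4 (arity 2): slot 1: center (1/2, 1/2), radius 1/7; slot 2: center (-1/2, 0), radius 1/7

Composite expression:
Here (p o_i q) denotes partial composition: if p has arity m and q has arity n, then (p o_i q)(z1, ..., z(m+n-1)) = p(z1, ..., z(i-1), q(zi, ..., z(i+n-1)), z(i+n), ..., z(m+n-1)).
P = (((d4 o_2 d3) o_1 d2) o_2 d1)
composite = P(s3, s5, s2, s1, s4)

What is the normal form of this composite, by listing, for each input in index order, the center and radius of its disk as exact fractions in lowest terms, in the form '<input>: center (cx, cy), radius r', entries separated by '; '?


s1: center (-1/2, -1/14), radius 1/70; s2: center (67/126, 1/2), radius 1/756; s3: center (4/7, 4/7), radius 1/84; s4: center (-15/28, 0), radius 1/63; s5: center (137/252, 1/2), radius 1/630

Nesting under d4 composes maps z -> c + r*z down each s-path.
tracing s3 down its 2-map path: center (4/7, 4/7), radius 1/84
tracing s5 down its 3-map path: center (137/252, 1/2), radius 1/630
tracing s2 down its 3-map path: center (67/126, 1/2), radius 1/756
tracing s1 down its 2-map path: center (-1/2, -1/14), radius 1/70
tracing s4 down its 2-map path: center (-15/28, 0), radius 1/63


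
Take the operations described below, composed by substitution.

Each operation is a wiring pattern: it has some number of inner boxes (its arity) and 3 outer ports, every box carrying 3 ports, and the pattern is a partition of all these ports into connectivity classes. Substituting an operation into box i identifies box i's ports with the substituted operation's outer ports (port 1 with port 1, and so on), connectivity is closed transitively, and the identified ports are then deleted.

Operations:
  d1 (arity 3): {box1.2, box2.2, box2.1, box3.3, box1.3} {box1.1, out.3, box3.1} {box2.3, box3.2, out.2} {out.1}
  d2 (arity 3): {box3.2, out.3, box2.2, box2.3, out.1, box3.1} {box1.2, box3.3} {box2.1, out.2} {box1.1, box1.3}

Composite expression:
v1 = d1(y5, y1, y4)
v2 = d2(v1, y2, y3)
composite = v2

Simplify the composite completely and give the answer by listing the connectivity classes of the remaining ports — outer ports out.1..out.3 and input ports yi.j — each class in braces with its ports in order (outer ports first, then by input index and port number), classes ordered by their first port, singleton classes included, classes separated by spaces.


{out.1, out.3, y2.2, y2.3, y3.1, y3.2} {out.2, y2.1} {y1.1, y1.2, y4.3, y5.2, y5.3} {y1.3, y3.3, y4.2} {y4.1, y5.1}

Two ports join when wires chain via d2-identified ports.
d1 over (y5, y1, y4) gives {out.1} {out.2, y1.3, y4.2} {out.3, y4.1, y5.1} {y1.1, y1.2, y4.3, y5.2, y5.3}, out.j being that stage's outer ports
d2 over (y5, y1, y4, y2, y3) gives {out.1, out.3, y2.2, y2.3, y3.1, y3.2} {out.2, y2.1} {y1.1, y1.2, y4.3, y5.2, y5.3} {y1.3, y3.3, y4.2} {y4.1, y5.1}, out.j being that stage's outer ports


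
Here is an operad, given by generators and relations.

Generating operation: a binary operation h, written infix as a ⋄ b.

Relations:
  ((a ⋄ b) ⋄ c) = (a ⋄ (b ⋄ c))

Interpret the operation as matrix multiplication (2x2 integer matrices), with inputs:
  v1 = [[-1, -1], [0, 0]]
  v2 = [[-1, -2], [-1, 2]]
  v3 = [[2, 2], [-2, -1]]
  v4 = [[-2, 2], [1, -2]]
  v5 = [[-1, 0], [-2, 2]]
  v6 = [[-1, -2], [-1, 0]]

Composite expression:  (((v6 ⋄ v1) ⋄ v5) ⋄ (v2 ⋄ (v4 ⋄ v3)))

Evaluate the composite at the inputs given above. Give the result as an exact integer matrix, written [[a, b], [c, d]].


(v6 ⋄ v1) = [[1, 1], [1, 1]]
((v6 ⋄ v1) ⋄ v5) = [[-3, 2], [-3, 2]]
(v4 ⋄ v3) = [[-8, -6], [6, 4]]
(v2 ⋄ (v4 ⋄ v3)) = [[-4, -2], [20, 14]]
(((v6 ⋄ v1) ⋄ v5) ⋄ (v2 ⋄ (v4 ⋄ v3))) = [[52, 34], [52, 34]]

[[52, 34], [52, 34]]


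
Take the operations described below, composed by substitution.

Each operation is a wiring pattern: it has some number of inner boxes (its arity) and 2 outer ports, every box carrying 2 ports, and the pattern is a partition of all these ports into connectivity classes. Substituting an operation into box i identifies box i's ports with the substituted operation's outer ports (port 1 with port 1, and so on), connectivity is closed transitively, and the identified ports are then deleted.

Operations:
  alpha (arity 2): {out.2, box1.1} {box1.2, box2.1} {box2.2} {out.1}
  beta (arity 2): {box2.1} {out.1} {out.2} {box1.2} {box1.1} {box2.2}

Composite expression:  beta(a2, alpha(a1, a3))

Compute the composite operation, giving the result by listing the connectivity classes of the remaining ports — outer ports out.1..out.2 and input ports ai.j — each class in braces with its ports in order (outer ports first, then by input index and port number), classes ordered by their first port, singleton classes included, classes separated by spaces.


Two ports join when wires chain via beta-identified ports.
after alpha, the pattern on (a1, a3) reads {out.1} {out.2, a1.1} {a1.2, a3.1} {a3.2} (out.j = its outer ports)
after beta, the pattern on (a2, a1, a3) reads {out.1} {out.2} {a1.1} {a1.2, a3.1} {a2.1} {a2.2} {a3.2} (out.j = its outer ports)

{out.1} {out.2} {a1.1} {a1.2, a3.1} {a2.1} {a2.2} {a3.2}


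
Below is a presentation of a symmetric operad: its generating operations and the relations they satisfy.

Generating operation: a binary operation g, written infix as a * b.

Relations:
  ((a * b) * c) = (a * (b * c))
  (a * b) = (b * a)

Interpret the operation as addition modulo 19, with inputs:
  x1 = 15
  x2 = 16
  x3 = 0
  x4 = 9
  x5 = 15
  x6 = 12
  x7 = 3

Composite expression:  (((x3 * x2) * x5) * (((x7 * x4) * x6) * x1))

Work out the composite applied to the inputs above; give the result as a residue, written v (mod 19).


13 (mod 19)

(x3 * x2) = 16
((x3 * x2) * x5) = 12
(x7 * x4) = 12
((x7 * x4) * x6) = 5
(((x7 * x4) * x6) * x1) = 1
(((x3 * x2) * x5) * (((x7 * x4) * x6) * x1)) = 13


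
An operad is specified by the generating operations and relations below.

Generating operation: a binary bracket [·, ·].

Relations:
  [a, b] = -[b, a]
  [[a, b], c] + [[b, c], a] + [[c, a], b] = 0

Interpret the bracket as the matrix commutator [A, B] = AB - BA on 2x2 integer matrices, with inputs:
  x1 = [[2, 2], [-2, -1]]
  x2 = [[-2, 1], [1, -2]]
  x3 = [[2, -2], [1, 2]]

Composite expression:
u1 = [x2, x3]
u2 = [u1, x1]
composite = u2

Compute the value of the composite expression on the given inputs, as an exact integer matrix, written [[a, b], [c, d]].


[x2, x3] = [[3, 0], [0, -3]]
[[x2, x3], x1] = [[0, 12], [12, 0]]

[[0, 12], [12, 0]]


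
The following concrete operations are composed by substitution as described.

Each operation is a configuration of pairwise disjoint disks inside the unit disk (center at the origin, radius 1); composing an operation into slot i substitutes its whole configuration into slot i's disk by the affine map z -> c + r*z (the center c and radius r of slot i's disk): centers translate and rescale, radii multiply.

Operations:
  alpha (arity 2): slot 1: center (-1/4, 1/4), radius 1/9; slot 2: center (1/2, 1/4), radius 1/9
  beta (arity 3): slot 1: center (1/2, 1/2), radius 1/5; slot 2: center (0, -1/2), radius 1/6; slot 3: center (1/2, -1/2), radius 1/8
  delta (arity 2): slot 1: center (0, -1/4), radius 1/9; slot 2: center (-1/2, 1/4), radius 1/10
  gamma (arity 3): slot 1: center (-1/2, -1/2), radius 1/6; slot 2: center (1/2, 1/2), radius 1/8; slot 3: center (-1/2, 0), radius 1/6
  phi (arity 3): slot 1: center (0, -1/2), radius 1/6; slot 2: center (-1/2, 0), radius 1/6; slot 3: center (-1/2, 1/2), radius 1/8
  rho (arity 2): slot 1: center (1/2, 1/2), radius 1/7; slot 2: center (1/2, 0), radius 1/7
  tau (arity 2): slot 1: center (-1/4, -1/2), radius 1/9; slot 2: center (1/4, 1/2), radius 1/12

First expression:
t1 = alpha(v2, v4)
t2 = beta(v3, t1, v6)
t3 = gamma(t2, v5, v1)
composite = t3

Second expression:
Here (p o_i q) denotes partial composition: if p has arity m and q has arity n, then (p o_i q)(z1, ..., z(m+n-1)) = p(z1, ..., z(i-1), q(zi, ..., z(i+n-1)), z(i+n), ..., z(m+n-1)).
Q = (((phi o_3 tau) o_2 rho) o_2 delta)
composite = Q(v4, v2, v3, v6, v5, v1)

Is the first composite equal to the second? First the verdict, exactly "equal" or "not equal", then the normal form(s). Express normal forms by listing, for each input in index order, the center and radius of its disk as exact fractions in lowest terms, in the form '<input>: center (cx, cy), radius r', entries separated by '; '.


not equal: they reduce to v1: center (-1/2, 0), radius 1/6; v2: center (-73/144, -83/144), radius 1/324; v3: center (-5/12, -5/12), radius 1/30; v4: center (-35/72, -83/144), radius 1/324; v5: center (1/2, 1/2), radius 1/8; v6: center (-5/12, -7/12), radius 1/48 and v1: center (-15/32, 9/16), radius 1/96; v2: center (-5/12, 13/168), radius 1/378; v3: center (-3/7, 5/56), radius 1/420; v4: center (0, -1/2), radius 1/6; v5: center (-17/32, 7/16), radius 1/72; v6: center (-5/12, 0), radius 1/42


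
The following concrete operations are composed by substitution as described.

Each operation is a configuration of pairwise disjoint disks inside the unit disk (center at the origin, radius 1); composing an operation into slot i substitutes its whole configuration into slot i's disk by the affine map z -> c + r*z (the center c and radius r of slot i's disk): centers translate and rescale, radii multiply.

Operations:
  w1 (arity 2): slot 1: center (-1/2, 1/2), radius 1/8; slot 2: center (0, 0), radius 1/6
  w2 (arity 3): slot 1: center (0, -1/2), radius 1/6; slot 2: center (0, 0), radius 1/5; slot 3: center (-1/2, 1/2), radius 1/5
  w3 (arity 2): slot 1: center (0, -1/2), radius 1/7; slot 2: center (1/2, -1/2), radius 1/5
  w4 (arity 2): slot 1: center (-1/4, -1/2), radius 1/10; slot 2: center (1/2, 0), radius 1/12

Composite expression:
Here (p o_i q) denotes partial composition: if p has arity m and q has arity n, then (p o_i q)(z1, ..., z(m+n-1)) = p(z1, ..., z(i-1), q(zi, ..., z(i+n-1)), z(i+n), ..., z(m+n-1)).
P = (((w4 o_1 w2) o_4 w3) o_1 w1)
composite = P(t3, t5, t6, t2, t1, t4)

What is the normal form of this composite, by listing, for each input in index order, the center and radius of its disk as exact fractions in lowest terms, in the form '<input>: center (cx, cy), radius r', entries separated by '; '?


Follow each t-input down from w4: c' goes to c + r*c', radius to r*r'.
input t3: applying the 3 nested substitutions gives center (-31/120, -13/24), radius 1/480
input t5: applying the 3 nested substitutions gives center (-1/4, -11/20), radius 1/360
input t6: applying the 2 nested substitutions gives center (-1/4, -1/2), radius 1/50
input t2: applying the 2 nested substitutions gives center (-3/10, -9/20), radius 1/50
input t1: applying the 2 nested substitutions gives center (1/2, -1/24), radius 1/84
input t4: applying the 2 nested substitutions gives center (13/24, -1/24), radius 1/60

t1: center (1/2, -1/24), radius 1/84; t2: center (-3/10, -9/20), radius 1/50; t3: center (-31/120, -13/24), radius 1/480; t4: center (13/24, -1/24), radius 1/60; t5: center (-1/4, -11/20), radius 1/360; t6: center (-1/4, -1/2), radius 1/50


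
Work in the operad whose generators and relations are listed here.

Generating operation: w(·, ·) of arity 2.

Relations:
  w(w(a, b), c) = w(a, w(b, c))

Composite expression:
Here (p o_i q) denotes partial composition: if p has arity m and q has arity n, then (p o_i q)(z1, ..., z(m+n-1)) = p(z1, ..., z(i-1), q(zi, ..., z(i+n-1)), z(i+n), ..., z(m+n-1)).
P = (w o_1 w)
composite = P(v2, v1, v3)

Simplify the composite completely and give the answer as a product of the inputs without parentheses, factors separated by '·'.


v2 · v1 · v3

Every regrouping of w is equal, so read the v-inputs in written order.
w(v2, v1) unparenthesizes to v2 · v1
w(w(v2, v1), v3) unparenthesizes to v2 · v1 · v3


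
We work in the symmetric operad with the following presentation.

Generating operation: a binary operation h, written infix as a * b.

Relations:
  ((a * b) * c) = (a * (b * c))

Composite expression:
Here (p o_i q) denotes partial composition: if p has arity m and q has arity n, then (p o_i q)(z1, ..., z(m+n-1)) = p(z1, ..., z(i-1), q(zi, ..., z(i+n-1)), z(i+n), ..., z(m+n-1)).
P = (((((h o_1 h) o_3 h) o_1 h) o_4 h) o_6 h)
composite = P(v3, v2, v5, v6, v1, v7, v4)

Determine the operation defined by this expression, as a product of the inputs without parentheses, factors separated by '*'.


Associativity of h dissolves the nesting; only the v-input order survives.
(v3 * v2) collapses to v3 * v2
((v3 * v2) * v5) collapses to v3 * v2 * v5
(v6 * v1) collapses to v6 * v1
(v7 * v4) collapses to v7 * v4
((v6 * v1) * (v7 * v4)) collapses to v6 * v1 * v7 * v4
(((v3 * v2) * v5) * ((v6 * v1) * (v7 * v4))) collapses to v3 * v2 * v5 * v6 * v1 * v7 * v4

v3 * v2 * v5 * v6 * v1 * v7 * v4


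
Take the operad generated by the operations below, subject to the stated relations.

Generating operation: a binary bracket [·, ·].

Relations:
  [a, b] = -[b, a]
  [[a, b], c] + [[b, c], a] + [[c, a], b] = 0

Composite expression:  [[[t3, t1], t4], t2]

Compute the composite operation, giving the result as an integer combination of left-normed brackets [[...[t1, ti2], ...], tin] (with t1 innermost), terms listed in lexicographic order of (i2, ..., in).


-[[[t1, t3], t4], t2]

Skip Jacobi rewriting: expand, keep t1-initial words, read off terms.
Composite bracket: [[[t3, t1], t4], t2]
Expanding via [a, b] = ab - ba: 8 signed words (2^3 = 8).
Only words starting with t1 matter:
  word t1t3t4t2 has sign -1, contributing -[[[t1, t3], t4], t2]


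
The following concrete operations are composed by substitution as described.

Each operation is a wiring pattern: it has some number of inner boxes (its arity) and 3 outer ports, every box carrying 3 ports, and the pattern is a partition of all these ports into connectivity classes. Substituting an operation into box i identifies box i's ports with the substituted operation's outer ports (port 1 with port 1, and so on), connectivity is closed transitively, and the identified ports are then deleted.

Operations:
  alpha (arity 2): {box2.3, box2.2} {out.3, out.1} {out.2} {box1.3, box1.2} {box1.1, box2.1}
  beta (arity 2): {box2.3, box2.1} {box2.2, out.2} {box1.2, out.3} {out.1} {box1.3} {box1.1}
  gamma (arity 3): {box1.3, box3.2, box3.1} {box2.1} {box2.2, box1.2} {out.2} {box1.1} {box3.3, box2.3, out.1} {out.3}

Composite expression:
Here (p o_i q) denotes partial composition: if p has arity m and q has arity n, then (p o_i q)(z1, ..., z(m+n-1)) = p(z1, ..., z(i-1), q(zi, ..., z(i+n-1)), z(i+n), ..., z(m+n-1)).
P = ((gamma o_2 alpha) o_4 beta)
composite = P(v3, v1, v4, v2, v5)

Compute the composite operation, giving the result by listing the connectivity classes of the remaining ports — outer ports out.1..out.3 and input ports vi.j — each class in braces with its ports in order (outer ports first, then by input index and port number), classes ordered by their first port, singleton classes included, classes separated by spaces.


Substituting into gamma glues patterns; closure does the rest.
through alpha, on inputs (v1, v4): {out.1, out.3} {out.2} {v1.1, v4.1} {v1.2, v1.3} {v4.2, v4.3} (out.j = stage outer ports)
through beta, on inputs (v2, v5): {out.1} {out.2, v5.2} {out.3, v2.2} {v2.1} {v2.3} {v5.1, v5.3} (out.j = stage outer ports)
through gamma, on inputs (v3, v1, v4, v2, v5): {out.1, v2.2} {out.2} {out.3} {v1.1, v4.1} {v1.2, v1.3} {v2.1} {v2.3} {v3.1} {v3.2} {v3.3, v5.2} {v4.2, v4.3} {v5.1, v5.3} (out.j = stage outer ports)

{out.1, v2.2} {out.2} {out.3} {v1.1, v4.1} {v1.2, v1.3} {v2.1} {v2.3} {v3.1} {v3.2} {v3.3, v5.2} {v4.2, v4.3} {v5.1, v5.3}


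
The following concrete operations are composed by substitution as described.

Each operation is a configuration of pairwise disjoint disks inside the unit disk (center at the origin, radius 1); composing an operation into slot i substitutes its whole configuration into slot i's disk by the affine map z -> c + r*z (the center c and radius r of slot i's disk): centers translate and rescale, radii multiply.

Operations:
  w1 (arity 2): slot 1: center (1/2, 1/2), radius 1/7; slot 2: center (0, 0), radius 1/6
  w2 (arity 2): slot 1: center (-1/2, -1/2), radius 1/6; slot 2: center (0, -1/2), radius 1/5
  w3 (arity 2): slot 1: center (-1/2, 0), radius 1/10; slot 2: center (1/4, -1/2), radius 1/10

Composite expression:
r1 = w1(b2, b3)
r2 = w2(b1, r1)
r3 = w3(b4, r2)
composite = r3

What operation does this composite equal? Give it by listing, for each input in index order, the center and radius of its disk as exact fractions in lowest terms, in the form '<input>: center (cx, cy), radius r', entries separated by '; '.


b1: center (1/5, -11/20), radius 1/60; b2: center (13/50, -27/50), radius 1/350; b3: center (1/4, -11/20), radius 1/300; b4: center (-1/2, 0), radius 1/10

Each b-disk chains the slot maps above it in w3; radii multiply.
for b4, the 1-step affine chain lands on center (-1/2, 0), radius 1/10
for b1, the 2-step affine chain lands on center (1/5, -11/20), radius 1/60
for b2, the 3-step affine chain lands on center (13/50, -27/50), radius 1/350
for b3, the 3-step affine chain lands on center (1/4, -11/20), radius 1/300
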